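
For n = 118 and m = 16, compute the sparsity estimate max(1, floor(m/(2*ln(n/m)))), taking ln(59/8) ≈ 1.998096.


n/m = 118/16 = 59/8.
ln(n/m) ≈ 1.998096.
2*ln(n/m) ≈ 3.996192.
m/(2*ln(n/m)) ≈ 16/3.996192 ≈ 4.0038.
floor = 4.
k_max = max(1, 4) = 4.

4


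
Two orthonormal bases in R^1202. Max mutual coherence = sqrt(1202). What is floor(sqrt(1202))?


34^2 = 1156 <= 1202 < 1225 = 35^2, so 34 <= sqrt(1202) < 35.
floor(sqrt(1202)) = 34.

34


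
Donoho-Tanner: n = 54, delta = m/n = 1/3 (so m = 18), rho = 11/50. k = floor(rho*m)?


m = 1/3*54 = 18.
rho = 11/50.
rho*m = 11/50*18 = 3.96.
k = floor(3.96) = 3.

3


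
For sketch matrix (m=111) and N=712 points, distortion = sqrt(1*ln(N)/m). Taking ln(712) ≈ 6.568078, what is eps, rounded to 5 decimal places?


ln(712) ≈ 6.568078.
1*ln(N)/m ≈ 1*6.568078/111 ≈ 0.05917187.
eps = sqrt(0.05917187) ≈ 0.2432527 ≈ 0.24325.

0.24325


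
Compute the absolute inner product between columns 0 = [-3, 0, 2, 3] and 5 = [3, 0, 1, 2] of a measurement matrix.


Inner product: -3*3 + 0*0 + 2*1 + 3*2
Products: [-9, 0, 2, 6]
Sum = -1.
|dot| = 1.

1


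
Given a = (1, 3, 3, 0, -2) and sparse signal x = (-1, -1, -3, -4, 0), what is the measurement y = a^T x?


Non-zero terms: ['1*-1', '3*-1', '3*-3', '0*-4']
Products: [-1, -3, -9, 0]
y = sum = -13.

-13


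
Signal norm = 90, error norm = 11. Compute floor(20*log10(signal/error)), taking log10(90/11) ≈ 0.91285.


||x||/||e|| = 90/11.
log10(90/11) ≈ 0.91285.
20*log10(||x||/||e||) ≈ 20*0.91285 = 18.257.
floor(18.257) = 18.

18


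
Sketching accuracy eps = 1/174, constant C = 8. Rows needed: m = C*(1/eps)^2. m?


1/eps = 174.
(1/eps)^2 = 30276.
m = 8*30276 = 242208.

242208


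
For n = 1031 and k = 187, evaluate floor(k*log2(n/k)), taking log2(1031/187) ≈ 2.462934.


log2(n/k) = log2(1031/187) ≈ 2.462934.
k*log2(n/k) ≈ 187*2.462934 = 460.568658.
floor(460.568658) = 460.

460


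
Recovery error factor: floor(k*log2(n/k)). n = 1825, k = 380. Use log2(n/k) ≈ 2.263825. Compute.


log2(n/k) = log2(1825/380) ≈ 2.263825.
k*log2(n/k) ≈ 380*2.263825 = 860.2535.
floor(860.2535) = 860.

860


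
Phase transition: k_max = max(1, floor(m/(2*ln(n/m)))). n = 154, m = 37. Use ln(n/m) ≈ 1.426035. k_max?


n/m = 154/37.
ln(n/m) ≈ 1.426035.
2*ln(n/m) ≈ 2.85207.
m/(2*ln(n/m)) ≈ 37/2.85207 ≈ 12.973.
floor = 12.
k_max = max(1, 12) = 12.

12


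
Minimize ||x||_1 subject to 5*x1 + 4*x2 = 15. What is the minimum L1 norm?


Axis intercepts:
  x1 = 3, x2 = 0: L1 = 3
  x1 = 0, x2 = 15/4: L1 = 15/4
x* = (3, 0)
||x*||_1 = 3.

3


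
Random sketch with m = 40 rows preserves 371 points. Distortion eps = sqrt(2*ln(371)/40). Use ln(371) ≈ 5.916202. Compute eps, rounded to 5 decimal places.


ln(371) ≈ 5.916202.
2*ln(N)/m ≈ 2*5.916202/40 ≈ 0.2958101.
eps = sqrt(0.2958101) ≈ 0.5438843 ≈ 0.54388.

0.54388


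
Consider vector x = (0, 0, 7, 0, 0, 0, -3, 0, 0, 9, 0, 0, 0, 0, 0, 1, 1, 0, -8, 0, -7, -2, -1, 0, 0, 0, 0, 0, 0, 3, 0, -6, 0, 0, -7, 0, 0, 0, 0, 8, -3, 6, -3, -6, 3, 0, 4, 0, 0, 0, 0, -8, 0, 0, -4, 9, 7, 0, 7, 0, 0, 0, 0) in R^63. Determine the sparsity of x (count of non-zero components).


Non-zero positions: [2, 6, 9, 15, 16, 18, 20, 21, 22, 29, 31, 34, 39, 40, 41, 42, 43, 44, 46, 51, 54, 55, 56, 58].
Sparsity = 24.

24


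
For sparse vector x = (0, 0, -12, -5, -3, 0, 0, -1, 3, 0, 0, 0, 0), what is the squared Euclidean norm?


Non-zero entries: [(2, -12), (3, -5), (4, -3), (7, -1), (8, 3)]
Squares: [144, 25, 9, 1, 9]
||x||_2^2 = sum = 188.

188


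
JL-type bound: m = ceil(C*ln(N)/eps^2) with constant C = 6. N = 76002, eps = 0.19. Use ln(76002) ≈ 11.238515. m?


ln(76002) ≈ 11.238515.
eps^2 = 0.19^2 = 0.0361.
C*ln(N)/eps^2 ≈ 6*11.238515/0.0361 ≈ 1867.8972.
m = ceil(1867.8972) = 1868.

1868


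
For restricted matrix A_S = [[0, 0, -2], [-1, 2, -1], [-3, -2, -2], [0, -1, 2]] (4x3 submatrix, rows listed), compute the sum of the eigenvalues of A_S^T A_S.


Sum of eigenvalues of A_S^T A_S = trace(A_S^T A_S) = sum of squared column norms of A_S.
A_S^T A_S diagonal: [10, 9, 13].
trace = 10 + 9 + 13 = 32.

32


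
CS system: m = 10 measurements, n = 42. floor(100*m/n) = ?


100*m/n = 100*10/42 ≈ 23.8095.
floor = 23.

23


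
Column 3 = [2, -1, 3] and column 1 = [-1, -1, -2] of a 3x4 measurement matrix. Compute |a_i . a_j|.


Inner product: 2*-1 + -1*-1 + 3*-2
Products: [-2, 1, -6]
Sum = -7.
|dot| = 7.

7


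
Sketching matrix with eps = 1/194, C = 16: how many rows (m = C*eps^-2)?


1/eps = 194.
(1/eps)^2 = 37636.
m = 16*37636 = 602176.

602176


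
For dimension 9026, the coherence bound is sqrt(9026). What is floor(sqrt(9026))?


95^2 = 9025 <= 9026 < 9216 = 96^2, so 95 <= sqrt(9026) < 96.
floor(sqrt(9026)) = 95.

95


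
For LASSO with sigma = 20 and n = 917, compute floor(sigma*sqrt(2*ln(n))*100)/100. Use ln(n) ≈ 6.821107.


ln(917) ≈ 6.821107.
2*ln(n) ≈ 13.642214.
sqrt(2*ln(n)) ≈ sqrt(13.642214) ≈ 3.693537.
lambda ≈ 20*3.693537 = 73.87074.
floor(lambda*100)/100 = 73.87.

73.87


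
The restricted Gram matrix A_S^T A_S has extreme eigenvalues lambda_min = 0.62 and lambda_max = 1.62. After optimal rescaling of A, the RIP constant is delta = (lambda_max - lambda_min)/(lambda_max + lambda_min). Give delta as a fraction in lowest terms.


lambda_max - lambda_min = 1.62 - 0.62 = 1.00.
lambda_max + lambda_min = 1.62 + 0.62 = 2.24.
delta = 1.00/2.24 = 100/224 = 25/56.

25/56


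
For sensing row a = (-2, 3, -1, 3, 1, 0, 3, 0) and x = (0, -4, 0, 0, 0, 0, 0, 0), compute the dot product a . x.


Non-zero terms: ['3*-4']
Products: [-12]
y = sum = -12.

-12


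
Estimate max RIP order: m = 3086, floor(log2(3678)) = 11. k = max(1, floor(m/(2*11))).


floor(log2(3678)) = 11.
2*11 = 22.
m/(2*floor(log2(n))) = 3086/22 ≈ 140.2727.
floor = 140.
k = max(1, 140) = 140.

140


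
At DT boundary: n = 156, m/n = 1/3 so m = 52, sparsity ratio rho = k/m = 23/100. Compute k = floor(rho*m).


m = 1/3*156 = 52.
rho = 23/100.
rho*m = 23/100*52 = 11.96.
k = floor(11.96) = 11.

11


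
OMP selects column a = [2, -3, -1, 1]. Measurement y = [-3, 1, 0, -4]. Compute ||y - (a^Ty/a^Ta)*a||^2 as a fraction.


a^T a = 15.
a^T y = -13.
coeff = -13/15 = -13/15.
||r||^2 = 221/15.

221/15


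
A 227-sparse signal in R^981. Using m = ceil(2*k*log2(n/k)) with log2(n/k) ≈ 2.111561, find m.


log2(n/k) = log2(981/227) ≈ 2.111561.
2*k*log2(n/k) ≈ 2*227*2.111561 = 958.648694.
m = ceil(958.648694) = 959.

959


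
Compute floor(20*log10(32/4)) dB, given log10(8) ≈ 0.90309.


||x||/||e|| = 32/4 = 8.
log10(8) ≈ 0.90309.
20*log10(||x||/||e||) ≈ 20*0.90309 = 18.0618.
floor(18.0618) = 18.

18


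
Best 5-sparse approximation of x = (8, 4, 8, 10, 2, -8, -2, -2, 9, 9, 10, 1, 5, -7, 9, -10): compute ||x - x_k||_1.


Sorted |x_i| descending: [10, 10, 10, 9, 9, 9, 8, 8, 8, 7, 5, 4, 2, 2, 2, 1]
Keep top 5: [10, 10, 10, 9, 9]
Tail entries: [9, 8, 8, 8, 7, 5, 4, 2, 2, 2, 1]
L1 error = sum of tail = 56.

56


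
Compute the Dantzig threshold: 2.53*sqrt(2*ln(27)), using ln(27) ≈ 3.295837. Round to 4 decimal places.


ln(27) ≈ 3.295837.
2*ln(n) ≈ 6.591674.
sqrt(2*ln(n)) ≈ sqrt(6.591674) ≈ 2.567426.
threshold ≈ 2.53*2.567426 = 6.49558778 ≈ 6.4956.

6.4956


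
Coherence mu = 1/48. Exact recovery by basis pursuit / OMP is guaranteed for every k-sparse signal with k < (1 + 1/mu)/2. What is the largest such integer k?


1/mu = 48.
1 + 1/mu = 49.
(1 + 1/mu)/2 = 24.5 is not an integer, so k_max = floor(24.5) = 24.

24


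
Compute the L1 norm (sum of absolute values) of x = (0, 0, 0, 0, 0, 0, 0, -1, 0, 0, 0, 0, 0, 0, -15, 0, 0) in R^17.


Non-zero entries: [(7, -1), (14, -15)]
Absolute values: [1, 15]
||x||_1 = sum = 16.

16


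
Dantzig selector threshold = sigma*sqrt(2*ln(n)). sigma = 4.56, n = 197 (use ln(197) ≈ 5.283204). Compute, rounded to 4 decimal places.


ln(197) ≈ 5.283204.
2*ln(n) ≈ 10.566408.
sqrt(2*ln(n)) ≈ sqrt(10.566408) ≈ 3.250601.
threshold ≈ 4.56*3.250601 = 14.82274056 ≈ 14.8227.

14.8227


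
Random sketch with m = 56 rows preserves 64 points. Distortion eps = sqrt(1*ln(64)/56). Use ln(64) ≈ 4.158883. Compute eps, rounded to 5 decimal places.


ln(64) ≈ 4.158883.
1*ln(N)/m ≈ 1*4.158883/56 ≈ 0.07426577.
eps = sqrt(0.07426577) ≈ 0.2725175 ≈ 0.27252.

0.27252


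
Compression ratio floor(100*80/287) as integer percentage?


100*m/n = 100*80/287 ≈ 27.8746.
floor = 27.

27


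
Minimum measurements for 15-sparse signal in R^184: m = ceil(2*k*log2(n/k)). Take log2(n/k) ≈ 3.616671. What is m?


log2(n/k) = log2(184/15) ≈ 3.616671.
2*k*log2(n/k) ≈ 2*15*3.616671 = 108.50013.
m = ceil(108.50013) = 109.

109


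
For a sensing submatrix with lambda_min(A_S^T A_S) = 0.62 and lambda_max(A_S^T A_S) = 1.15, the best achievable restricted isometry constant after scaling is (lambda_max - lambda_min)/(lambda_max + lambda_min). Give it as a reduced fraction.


lambda_max - lambda_min = 1.15 - 0.62 = 0.53.
lambda_max + lambda_min = 1.15 + 0.62 = 1.77.
delta = 0.53/1.77 = 53/177.

53/177


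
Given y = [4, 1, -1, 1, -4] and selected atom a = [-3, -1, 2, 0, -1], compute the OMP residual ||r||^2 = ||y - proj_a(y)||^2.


a^T a = 15.
a^T y = -11.
coeff = -11/15 = -11/15.
||r||^2 = 404/15.

404/15


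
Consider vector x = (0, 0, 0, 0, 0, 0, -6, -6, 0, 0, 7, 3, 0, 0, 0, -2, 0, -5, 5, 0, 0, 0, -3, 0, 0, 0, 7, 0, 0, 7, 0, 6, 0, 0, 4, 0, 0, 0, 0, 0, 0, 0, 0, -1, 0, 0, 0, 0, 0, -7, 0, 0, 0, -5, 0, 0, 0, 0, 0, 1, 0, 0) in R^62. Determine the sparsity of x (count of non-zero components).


Non-zero positions: [6, 7, 10, 11, 15, 17, 18, 22, 26, 29, 31, 34, 43, 49, 53, 59].
Sparsity = 16.

16


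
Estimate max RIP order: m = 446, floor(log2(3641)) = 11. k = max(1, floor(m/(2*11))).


floor(log2(3641)) = 11.
2*11 = 22.
m/(2*floor(log2(n))) = 446/22 ≈ 20.2727.
floor = 20.
k = max(1, 20) = 20.

20


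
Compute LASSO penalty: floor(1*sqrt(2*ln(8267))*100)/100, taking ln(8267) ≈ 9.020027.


ln(8267) ≈ 9.020027.
2*ln(n) ≈ 18.040054.
sqrt(2*ln(n)) ≈ sqrt(18.040054) ≈ 4.247358.
lambda ≈ 1*4.247358 = 4.247358.
floor(lambda*100)/100 = 4.24.

4.24


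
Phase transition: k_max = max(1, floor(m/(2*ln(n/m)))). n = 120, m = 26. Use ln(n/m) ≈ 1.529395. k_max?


n/m = 120/26 = 60/13.
ln(n/m) ≈ 1.529395.
2*ln(n/m) ≈ 3.05879.
m/(2*ln(n/m)) ≈ 26/3.05879 ≈ 8.5001.
floor = 8.
k_max = max(1, 8) = 8.

8


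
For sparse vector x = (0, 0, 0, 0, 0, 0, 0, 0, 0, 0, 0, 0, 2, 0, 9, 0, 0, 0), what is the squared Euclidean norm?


Non-zero entries: [(12, 2), (14, 9)]
Squares: [4, 81]
||x||_2^2 = sum = 85.

85


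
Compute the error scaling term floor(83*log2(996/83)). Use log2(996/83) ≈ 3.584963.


log2(n/k) = log2(996/83) ≈ 3.584963.
k*log2(n/k) ≈ 83*3.584963 = 297.551929.
floor(297.551929) = 297.

297


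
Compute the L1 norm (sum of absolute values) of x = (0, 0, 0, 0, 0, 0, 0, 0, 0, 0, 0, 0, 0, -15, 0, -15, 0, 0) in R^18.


Non-zero entries: [(13, -15), (15, -15)]
Absolute values: [15, 15]
||x||_1 = sum = 30.

30


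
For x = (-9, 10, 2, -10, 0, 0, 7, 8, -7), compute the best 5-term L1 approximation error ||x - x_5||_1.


Sorted |x_i| descending: [10, 10, 9, 8, 7, 7, 2, 0, 0]
Keep top 5: [10, 10, 9, 8, 7]
Tail entries: [7, 2, 0, 0]
L1 error = sum of tail = 9.

9


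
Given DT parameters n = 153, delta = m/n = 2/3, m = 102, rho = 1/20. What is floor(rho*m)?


m = 2/3*153 = 102.
rho = 1/20.
rho*m = 1/20*102 = 5.1.
k = floor(5.1) = 5.

5


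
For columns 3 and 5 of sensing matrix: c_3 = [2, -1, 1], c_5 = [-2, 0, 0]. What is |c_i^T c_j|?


Inner product: 2*-2 + -1*0 + 1*0
Products: [-4, 0, 0]
Sum = -4.
|dot| = 4.

4


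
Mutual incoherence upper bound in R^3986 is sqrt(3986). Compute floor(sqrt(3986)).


63^2 = 3969 <= 3986 < 4096 = 64^2, so 63 <= sqrt(3986) < 64.
floor(sqrt(3986)) = 63.

63


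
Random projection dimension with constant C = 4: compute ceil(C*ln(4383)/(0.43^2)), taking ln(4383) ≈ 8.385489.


ln(4383) ≈ 8.385489.
eps^2 = 0.43^2 = 0.1849.
C*ln(N)/eps^2 ≈ 4*8.385489/0.1849 ≈ 181.4059.
m = ceil(181.4059) = 182.

182


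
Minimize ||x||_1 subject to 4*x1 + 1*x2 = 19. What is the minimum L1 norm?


Axis intercepts:
  x1 = 19/4, x2 = 0: L1 = 19/4
  x1 = 0, x2 = 19: L1 = 19
x* = (19/4, 0)
||x*||_1 = 19/4.

19/4


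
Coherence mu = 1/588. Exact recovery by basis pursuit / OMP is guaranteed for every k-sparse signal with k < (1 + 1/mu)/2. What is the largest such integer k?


1/mu = 588.
1 + 1/mu = 589.
(1 + 1/mu)/2 = 294.5 is not an integer, so k_max = floor(294.5) = 294.

294


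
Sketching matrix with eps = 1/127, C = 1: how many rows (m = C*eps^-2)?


1/eps = 127.
(1/eps)^2 = 16129.
m = 1*16129 = 16129.

16129


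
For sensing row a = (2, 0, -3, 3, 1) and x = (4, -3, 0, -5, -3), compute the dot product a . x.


Non-zero terms: ['2*4', '0*-3', '3*-5', '1*-3']
Products: [8, 0, -15, -3]
y = sum = -10.

-10


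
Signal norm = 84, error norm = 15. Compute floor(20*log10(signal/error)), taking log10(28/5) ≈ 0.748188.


||x||/||e|| = 84/15 = 28/5.
log10(28/5) ≈ 0.748188.
20*log10(||x||/||e||) ≈ 20*0.748188 = 14.96376.
floor(14.96376) = 14.

14


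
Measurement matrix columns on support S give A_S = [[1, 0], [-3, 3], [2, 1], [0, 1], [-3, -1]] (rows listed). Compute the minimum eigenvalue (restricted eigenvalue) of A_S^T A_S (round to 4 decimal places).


A_S^T A_S = [[23, -4], [-4, 12]].
trace = 35.
det = 260.
disc = trace^2 - 4*det = 1225 - 4*260 = 185.
sqrt(185) ≈ 13.601471.
lam_min = (35 - sqrt(185))/2 ≈ (35 - 13.601471)/2 = 10.6992645 ≈ 10.6993.

10.6993


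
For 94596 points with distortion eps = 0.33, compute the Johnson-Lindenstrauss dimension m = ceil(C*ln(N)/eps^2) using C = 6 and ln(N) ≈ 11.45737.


ln(94596) ≈ 11.45737.
eps^2 = 0.33^2 = 0.1089.
C*ln(N)/eps^2 ≈ 6*11.45737/0.1089 ≈ 631.2601.
m = ceil(631.2601) = 632.

632


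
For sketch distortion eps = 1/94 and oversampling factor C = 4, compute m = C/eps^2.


1/eps = 94.
(1/eps)^2 = 8836.
m = 4*8836 = 35344.

35344


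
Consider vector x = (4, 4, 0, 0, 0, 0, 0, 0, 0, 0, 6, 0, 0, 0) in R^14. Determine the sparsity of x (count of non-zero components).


Non-zero positions: [0, 1, 10].
Sparsity = 3.

3


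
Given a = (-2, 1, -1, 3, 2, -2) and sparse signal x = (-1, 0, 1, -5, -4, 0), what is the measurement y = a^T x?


Non-zero terms: ['-2*-1', '-1*1', '3*-5', '2*-4']
Products: [2, -1, -15, -8]
y = sum = -22.

-22


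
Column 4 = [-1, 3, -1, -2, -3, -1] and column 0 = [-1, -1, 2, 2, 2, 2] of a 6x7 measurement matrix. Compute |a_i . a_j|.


Inner product: -1*-1 + 3*-1 + -1*2 + -2*2 + -3*2 + -1*2
Products: [1, -3, -2, -4, -6, -2]
Sum = -16.
|dot| = 16.

16


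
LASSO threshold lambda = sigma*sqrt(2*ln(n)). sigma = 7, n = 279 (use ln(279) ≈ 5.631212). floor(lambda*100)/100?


ln(279) ≈ 5.631212.
2*ln(n) ≈ 11.262424.
sqrt(2*ln(n)) ≈ sqrt(11.262424) ≈ 3.355954.
lambda ≈ 7*3.355954 = 23.491678.
floor(lambda*100)/100 = 23.49.

23.49


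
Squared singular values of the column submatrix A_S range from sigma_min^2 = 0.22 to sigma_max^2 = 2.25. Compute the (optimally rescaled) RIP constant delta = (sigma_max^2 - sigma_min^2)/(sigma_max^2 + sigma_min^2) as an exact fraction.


lambda_max - lambda_min = 2.25 - 0.22 = 2.03.
lambda_max + lambda_min = 2.25 + 0.22 = 2.47.
delta = 2.03/2.47 = 203/247.

203/247


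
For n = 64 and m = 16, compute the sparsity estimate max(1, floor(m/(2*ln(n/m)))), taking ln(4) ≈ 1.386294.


n/m = 64/16 = 4.
ln(n/m) ≈ 1.386294.
2*ln(n/m) ≈ 2.772588.
m/(2*ln(n/m)) ≈ 16/2.772588 ≈ 5.7708.
floor = 5.
k_max = max(1, 5) = 5.

5


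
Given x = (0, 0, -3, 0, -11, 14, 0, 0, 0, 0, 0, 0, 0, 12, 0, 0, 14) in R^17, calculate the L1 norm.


Non-zero entries: [(2, -3), (4, -11), (5, 14), (13, 12), (16, 14)]
Absolute values: [3, 11, 14, 12, 14]
||x||_1 = sum = 54.

54


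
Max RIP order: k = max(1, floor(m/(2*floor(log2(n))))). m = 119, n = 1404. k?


floor(log2(1404)) = 10.
2*10 = 20.
m/(2*floor(log2(n))) = 119/20 ≈ 5.95.
floor = 5.
k = max(1, 5) = 5.

5


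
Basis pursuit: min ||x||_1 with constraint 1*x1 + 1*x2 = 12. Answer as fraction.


Axis intercepts:
  x1 = 12, x2 = 0: L1 = 12
  x1 = 0, x2 = 12: L1 = 12
x* = (12, 0)
||x*||_1 = 12.

12


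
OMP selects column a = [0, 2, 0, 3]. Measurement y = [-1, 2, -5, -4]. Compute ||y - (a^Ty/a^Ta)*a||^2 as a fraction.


a^T a = 13.
a^T y = -8.
coeff = -8/13 = -8/13.
||r||^2 = 534/13.

534/13


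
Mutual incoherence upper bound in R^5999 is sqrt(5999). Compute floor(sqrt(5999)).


77^2 = 5929 <= 5999 < 6084 = 78^2, so 77 <= sqrt(5999) < 78.
floor(sqrt(5999)) = 77.

77


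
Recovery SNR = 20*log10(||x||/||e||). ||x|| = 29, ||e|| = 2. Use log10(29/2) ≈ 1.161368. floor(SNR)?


||x||/||e|| = 29/2.
log10(29/2) ≈ 1.161368.
20*log10(||x||/||e||) ≈ 20*1.161368 = 23.22736.
floor(23.22736) = 23.

23


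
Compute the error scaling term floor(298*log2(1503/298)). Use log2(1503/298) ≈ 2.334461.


log2(n/k) = log2(1503/298) ≈ 2.334461.
k*log2(n/k) ≈ 298*2.334461 = 695.669378.
floor(695.669378) = 695.

695


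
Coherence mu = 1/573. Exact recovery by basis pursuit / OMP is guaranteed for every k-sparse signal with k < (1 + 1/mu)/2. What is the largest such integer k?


1/mu = 573.
1 + 1/mu = 574.
(1 + 1/mu)/2 = 287 is an integer and the inequality is strict, so k_max = 287 - 1 = 286.

286


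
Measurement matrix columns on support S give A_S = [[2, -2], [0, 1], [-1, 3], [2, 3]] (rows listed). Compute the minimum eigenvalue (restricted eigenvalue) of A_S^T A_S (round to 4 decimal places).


A_S^T A_S = [[9, -1], [-1, 23]].
trace = 32.
det = 206.
disc = trace^2 - 4*det = 1024 - 4*206 = 200.
sqrt(200) ≈ 14.142136.
lam_min = (32 - sqrt(200))/2 ≈ (32 - 14.142136)/2 = 8.928932 ≈ 8.9289.

8.9289


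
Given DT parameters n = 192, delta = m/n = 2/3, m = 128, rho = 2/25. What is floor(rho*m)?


m = 2/3*192 = 128.
rho = 2/25.
rho*m = 2/25*128 = 10.24.
k = floor(10.24) = 10.

10


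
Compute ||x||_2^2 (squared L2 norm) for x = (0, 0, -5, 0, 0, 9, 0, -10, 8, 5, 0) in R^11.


Non-zero entries: [(2, -5), (5, 9), (7, -10), (8, 8), (9, 5)]
Squares: [25, 81, 100, 64, 25]
||x||_2^2 = sum = 295.

295


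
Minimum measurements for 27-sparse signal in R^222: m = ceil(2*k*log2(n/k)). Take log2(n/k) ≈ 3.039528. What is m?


log2(n/k) = log2(222/27) ≈ 3.039528.
2*k*log2(n/k) ≈ 2*27*3.039528 = 164.134512.
m = ceil(164.134512) = 165.

165


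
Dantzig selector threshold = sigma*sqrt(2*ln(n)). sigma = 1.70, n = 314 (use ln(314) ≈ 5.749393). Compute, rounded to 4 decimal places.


ln(314) ≈ 5.749393.
2*ln(n) ≈ 11.498786.
sqrt(2*ln(n)) ≈ sqrt(11.498786) ≈ 3.390986.
threshold ≈ 1.70*3.390986 = 5.7646762 ≈ 5.7647.

5.7647


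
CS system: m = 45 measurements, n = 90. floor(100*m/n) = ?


100*m/n = 100*45/90 ≈ 50.0.
floor = 50.

50


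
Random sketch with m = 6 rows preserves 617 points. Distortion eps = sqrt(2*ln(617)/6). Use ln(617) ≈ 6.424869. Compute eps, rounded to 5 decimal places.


ln(617) ≈ 6.424869.
2*ln(N)/m ≈ 2*6.424869/6 ≈ 2.141623.
eps = sqrt(2.141623) ≈ 1.4634285 ≈ 1.46343.

1.46343


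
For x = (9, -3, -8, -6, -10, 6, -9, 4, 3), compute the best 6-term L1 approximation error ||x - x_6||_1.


Sorted |x_i| descending: [10, 9, 9, 8, 6, 6, 4, 3, 3]
Keep top 6: [10, 9, 9, 8, 6, 6]
Tail entries: [4, 3, 3]
L1 error = sum of tail = 10.

10


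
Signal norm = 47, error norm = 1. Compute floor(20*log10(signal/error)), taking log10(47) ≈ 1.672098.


||x||/||e|| = 47/1 = 47.
log10(47) ≈ 1.672098.
20*log10(||x||/||e||) ≈ 20*1.672098 = 33.44196.
floor(33.44196) = 33.

33


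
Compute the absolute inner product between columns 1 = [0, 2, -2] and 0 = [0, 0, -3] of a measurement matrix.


Inner product: 0*0 + 2*0 + -2*-3
Products: [0, 0, 6]
Sum = 6.
|dot| = 6.

6


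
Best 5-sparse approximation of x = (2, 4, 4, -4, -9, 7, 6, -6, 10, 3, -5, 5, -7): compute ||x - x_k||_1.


Sorted |x_i| descending: [10, 9, 7, 7, 6, 6, 5, 5, 4, 4, 4, 3, 2]
Keep top 5: [10, 9, 7, 7, 6]
Tail entries: [6, 5, 5, 4, 4, 4, 3, 2]
L1 error = sum of tail = 33.

33


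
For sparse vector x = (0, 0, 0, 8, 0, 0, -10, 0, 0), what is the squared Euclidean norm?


Non-zero entries: [(3, 8), (6, -10)]
Squares: [64, 100]
||x||_2^2 = sum = 164.

164


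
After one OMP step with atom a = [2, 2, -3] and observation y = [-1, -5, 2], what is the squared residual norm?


a^T a = 17.
a^T y = -18.
coeff = -18/17 = -18/17.
||r||^2 = 186/17.

186/17


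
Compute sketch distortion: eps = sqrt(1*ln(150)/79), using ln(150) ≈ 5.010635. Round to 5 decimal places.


ln(150) ≈ 5.010635.
1*ln(N)/m ≈ 1*5.010635/79 ≈ 0.06342576.
eps = sqrt(0.06342576) ≈ 0.2518447 ≈ 0.25184.

0.25184


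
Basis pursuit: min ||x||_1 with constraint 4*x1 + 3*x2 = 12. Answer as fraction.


Axis intercepts:
  x1 = 3, x2 = 0: L1 = 3
  x1 = 0, x2 = 4: L1 = 4
x* = (3, 0)
||x*||_1 = 3.

3


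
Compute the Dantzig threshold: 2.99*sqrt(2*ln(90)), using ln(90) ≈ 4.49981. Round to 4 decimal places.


ln(90) ≈ 4.49981.
2*ln(n) ≈ 8.99962.
sqrt(2*ln(n)) ≈ sqrt(8.99962) ≈ 2.999937.
threshold ≈ 2.99*2.999937 = 8.96981163 ≈ 8.9698.

8.9698


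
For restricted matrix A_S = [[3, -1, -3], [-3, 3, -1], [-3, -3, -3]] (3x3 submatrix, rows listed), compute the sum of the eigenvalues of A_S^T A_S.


Sum of eigenvalues of A_S^T A_S = trace(A_S^T A_S) = sum of squared column norms of A_S.
A_S^T A_S diagonal: [27, 19, 19].
trace = 27 + 19 + 19 = 65.

65


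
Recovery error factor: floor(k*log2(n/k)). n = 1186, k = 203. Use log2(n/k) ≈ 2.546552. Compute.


log2(n/k) = log2(1186/203) ≈ 2.546552.
k*log2(n/k) ≈ 203*2.546552 = 516.950056.
floor(516.950056) = 516.

516


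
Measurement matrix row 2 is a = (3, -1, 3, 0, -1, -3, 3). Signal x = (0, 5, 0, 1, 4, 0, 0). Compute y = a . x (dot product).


Non-zero terms: ['-1*5', '0*1', '-1*4']
Products: [-5, 0, -4]
y = sum = -9.

-9


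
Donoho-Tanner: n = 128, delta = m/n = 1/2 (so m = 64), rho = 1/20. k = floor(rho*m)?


m = 1/2*128 = 64.
rho = 1/20.
rho*m = 1/20*64 = 3.2.
k = floor(3.2) = 3.

3


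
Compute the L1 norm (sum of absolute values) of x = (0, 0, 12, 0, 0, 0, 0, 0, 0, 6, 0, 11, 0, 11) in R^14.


Non-zero entries: [(2, 12), (9, 6), (11, 11), (13, 11)]
Absolute values: [12, 6, 11, 11]
||x||_1 = sum = 40.

40


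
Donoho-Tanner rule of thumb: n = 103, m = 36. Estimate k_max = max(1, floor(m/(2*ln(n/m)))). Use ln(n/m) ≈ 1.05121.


n/m = 103/36.
ln(n/m) ≈ 1.05121.
2*ln(n/m) ≈ 2.10242.
m/(2*ln(n/m)) ≈ 36/2.10242 ≈ 17.1231.
floor = 17.
k_max = max(1, 17) = 17.

17


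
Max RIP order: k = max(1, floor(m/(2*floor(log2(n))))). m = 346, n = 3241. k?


floor(log2(3241)) = 11.
2*11 = 22.
m/(2*floor(log2(n))) = 346/22 ≈ 15.7273.
floor = 15.
k = max(1, 15) = 15.

15


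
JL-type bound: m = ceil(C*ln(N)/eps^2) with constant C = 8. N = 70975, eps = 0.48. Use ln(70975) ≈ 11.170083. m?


ln(70975) ≈ 11.170083.
eps^2 = 0.48^2 = 0.2304.
C*ln(N)/eps^2 ≈ 8*11.170083/0.2304 ≈ 387.8501.
m = ceil(387.8501) = 388.

388


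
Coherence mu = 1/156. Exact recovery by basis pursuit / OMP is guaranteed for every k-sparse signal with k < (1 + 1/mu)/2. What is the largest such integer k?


1/mu = 156.
1 + 1/mu = 157.
(1 + 1/mu)/2 = 78.5 is not an integer, so k_max = floor(78.5) = 78.

78


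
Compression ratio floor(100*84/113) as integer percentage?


100*m/n = 100*84/113 ≈ 74.3363.
floor = 74.

74


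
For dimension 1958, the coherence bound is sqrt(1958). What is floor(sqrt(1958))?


44^2 = 1936 <= 1958 < 2025 = 45^2, so 44 <= sqrt(1958) < 45.
floor(sqrt(1958)) = 44.

44


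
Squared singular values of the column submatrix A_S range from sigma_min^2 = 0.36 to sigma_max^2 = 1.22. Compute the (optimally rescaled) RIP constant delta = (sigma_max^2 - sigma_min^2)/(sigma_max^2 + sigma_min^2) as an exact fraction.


lambda_max - lambda_min = 1.22 - 0.36 = 0.86.
lambda_max + lambda_min = 1.22 + 0.36 = 1.58.
delta = 0.86/1.58 = 86/158 = 43/79.

43/79


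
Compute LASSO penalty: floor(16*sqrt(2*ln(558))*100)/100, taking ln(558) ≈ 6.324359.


ln(558) ≈ 6.324359.
2*ln(n) ≈ 12.648718.
sqrt(2*ln(n)) ≈ sqrt(12.648718) ≈ 3.556504.
lambda ≈ 16*3.556504 = 56.904064.
floor(lambda*100)/100 = 56.90.

56.90


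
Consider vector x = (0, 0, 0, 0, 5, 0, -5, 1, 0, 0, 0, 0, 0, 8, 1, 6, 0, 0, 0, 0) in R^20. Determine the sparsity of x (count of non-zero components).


Non-zero positions: [4, 6, 7, 13, 14, 15].
Sparsity = 6.

6


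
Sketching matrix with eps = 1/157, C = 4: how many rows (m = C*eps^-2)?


1/eps = 157.
(1/eps)^2 = 24649.
m = 4*24649 = 98596.

98596


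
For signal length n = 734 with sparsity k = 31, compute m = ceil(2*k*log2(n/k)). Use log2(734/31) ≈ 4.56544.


log2(n/k) = log2(734/31) ≈ 4.56544.
2*k*log2(n/k) ≈ 2*31*4.56544 = 283.05728.
m = ceil(283.05728) = 284.

284


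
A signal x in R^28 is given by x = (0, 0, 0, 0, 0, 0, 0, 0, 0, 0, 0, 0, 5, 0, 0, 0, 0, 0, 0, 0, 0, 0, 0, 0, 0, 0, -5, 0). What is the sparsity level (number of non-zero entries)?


Non-zero positions: [12, 26].
Sparsity = 2.

2


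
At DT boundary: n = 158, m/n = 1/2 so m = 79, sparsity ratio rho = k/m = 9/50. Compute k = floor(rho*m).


m = 1/2*158 = 79.
rho = 9/50.
rho*m = 9/50*79 = 14.22.
k = floor(14.22) = 14.

14


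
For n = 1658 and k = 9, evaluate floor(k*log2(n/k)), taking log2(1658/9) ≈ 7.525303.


log2(n/k) = log2(1658/9) ≈ 7.525303.
k*log2(n/k) ≈ 9*7.525303 = 67.727727.
floor(67.727727) = 67.

67


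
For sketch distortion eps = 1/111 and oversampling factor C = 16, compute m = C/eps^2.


1/eps = 111.
(1/eps)^2 = 12321.
m = 16*12321 = 197136.

197136


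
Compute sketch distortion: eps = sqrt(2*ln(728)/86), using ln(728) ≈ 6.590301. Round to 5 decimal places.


ln(728) ≈ 6.590301.
2*ln(N)/m ≈ 2*6.590301/86 ≈ 0.15326281.
eps = sqrt(0.15326281) ≈ 0.3914879 ≈ 0.39149.

0.39149


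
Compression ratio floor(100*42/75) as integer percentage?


100*m/n = 100*42/75 ≈ 56.0.
floor = 56.

56


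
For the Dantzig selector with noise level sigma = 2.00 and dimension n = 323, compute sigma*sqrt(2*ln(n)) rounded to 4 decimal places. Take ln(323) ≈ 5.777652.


ln(323) ≈ 5.777652.
2*ln(n) ≈ 11.555304.
sqrt(2*ln(n)) ≈ sqrt(11.555304) ≈ 3.399309.
threshold ≈ 2.00*3.399309 = 6.798618 ≈ 6.7986.

6.7986


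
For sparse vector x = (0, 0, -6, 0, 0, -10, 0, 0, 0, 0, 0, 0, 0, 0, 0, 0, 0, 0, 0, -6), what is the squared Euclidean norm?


Non-zero entries: [(2, -6), (5, -10), (19, -6)]
Squares: [36, 100, 36]
||x||_2^2 = sum = 172.

172


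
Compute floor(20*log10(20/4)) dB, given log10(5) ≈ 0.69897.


||x||/||e|| = 20/4 = 5.
log10(5) ≈ 0.69897.
20*log10(||x||/||e||) ≈ 20*0.69897 = 13.9794.
floor(13.9794) = 13.

13


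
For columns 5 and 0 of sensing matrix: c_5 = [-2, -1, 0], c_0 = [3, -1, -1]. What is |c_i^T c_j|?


Inner product: -2*3 + -1*-1 + 0*-1
Products: [-6, 1, 0]
Sum = -5.
|dot| = 5.

5


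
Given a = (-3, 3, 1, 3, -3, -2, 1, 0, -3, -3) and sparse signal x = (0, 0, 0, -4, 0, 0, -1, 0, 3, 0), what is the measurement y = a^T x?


Non-zero terms: ['3*-4', '1*-1', '-3*3']
Products: [-12, -1, -9]
y = sum = -22.

-22


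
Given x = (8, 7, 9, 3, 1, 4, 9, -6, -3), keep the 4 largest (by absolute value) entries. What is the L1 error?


Sorted |x_i| descending: [9, 9, 8, 7, 6, 4, 3, 3, 1]
Keep top 4: [9, 9, 8, 7]
Tail entries: [6, 4, 3, 3, 1]
L1 error = sum of tail = 17.

17


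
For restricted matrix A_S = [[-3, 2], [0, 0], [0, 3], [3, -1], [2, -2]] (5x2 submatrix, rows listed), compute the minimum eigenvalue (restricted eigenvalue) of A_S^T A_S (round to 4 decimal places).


A_S^T A_S = [[22, -13], [-13, 18]].
trace = 40.
det = 227.
disc = trace^2 - 4*det = 1600 - 4*227 = 692.
sqrt(692) ≈ 26.305893.
lam_min = (40 - sqrt(692))/2 ≈ (40 - 26.305893)/2 = 6.8470535 ≈ 6.8471.

6.8471


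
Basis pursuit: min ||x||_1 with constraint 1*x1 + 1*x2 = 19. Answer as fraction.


Axis intercepts:
  x1 = 19, x2 = 0: L1 = 19
  x1 = 0, x2 = 19: L1 = 19
x* = (19, 0)
||x*||_1 = 19.

19


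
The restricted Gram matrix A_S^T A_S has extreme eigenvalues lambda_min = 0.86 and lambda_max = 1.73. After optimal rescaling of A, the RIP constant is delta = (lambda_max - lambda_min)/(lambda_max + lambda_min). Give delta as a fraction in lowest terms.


lambda_max - lambda_min = 1.73 - 0.86 = 0.87.
lambda_max + lambda_min = 1.73 + 0.86 = 2.59.
delta = 0.87/2.59 = 87/259.

87/259


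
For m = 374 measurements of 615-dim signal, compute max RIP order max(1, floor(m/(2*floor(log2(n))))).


floor(log2(615)) = 9.
2*9 = 18.
m/(2*floor(log2(n))) = 374/18 ≈ 20.7778.
floor = 20.
k = max(1, 20) = 20.

20


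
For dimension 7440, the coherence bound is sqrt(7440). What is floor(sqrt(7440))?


86^2 = 7396 <= 7440 < 7569 = 87^2, so 86 <= sqrt(7440) < 87.
floor(sqrt(7440)) = 86.

86


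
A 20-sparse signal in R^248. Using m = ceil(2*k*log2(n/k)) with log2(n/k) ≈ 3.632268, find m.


log2(n/k) = log2(248/20) ≈ 3.632268.
2*k*log2(n/k) ≈ 2*20*3.632268 = 145.29072.
m = ceil(145.29072) = 146.

146


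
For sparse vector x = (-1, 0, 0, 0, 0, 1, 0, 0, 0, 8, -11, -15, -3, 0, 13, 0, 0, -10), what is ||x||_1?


Non-zero entries: [(0, -1), (5, 1), (9, 8), (10, -11), (11, -15), (12, -3), (14, 13), (17, -10)]
Absolute values: [1, 1, 8, 11, 15, 3, 13, 10]
||x||_1 = sum = 62.

62


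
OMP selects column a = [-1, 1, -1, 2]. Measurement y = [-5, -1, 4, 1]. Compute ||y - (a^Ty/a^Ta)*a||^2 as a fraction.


a^T a = 7.
a^T y = 2.
coeff = 2/7 = 2/7.
||r||^2 = 297/7.

297/7


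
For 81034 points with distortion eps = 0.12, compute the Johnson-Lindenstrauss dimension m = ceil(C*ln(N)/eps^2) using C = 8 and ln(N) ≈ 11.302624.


ln(81034) ≈ 11.302624.
eps^2 = 0.12^2 = 0.0144.
C*ln(N)/eps^2 ≈ 8*11.302624/0.0144 ≈ 6279.2356.
m = ceil(6279.2356) = 6280.

6280


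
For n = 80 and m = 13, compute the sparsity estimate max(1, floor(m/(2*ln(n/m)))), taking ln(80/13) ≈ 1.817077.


n/m = 80/13.
ln(n/m) ≈ 1.817077.
2*ln(n/m) ≈ 3.634154.
m/(2*ln(n/m)) ≈ 13/3.634154 ≈ 3.5772.
floor = 3.
k_max = max(1, 3) = 3.

3


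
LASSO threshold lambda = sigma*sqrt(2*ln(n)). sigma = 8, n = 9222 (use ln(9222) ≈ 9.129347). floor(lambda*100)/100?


ln(9222) ≈ 9.129347.
2*ln(n) ≈ 18.258694.
sqrt(2*ln(n)) ≈ sqrt(18.258694) ≈ 4.273019.
lambda ≈ 8*4.273019 = 34.184152.
floor(lambda*100)/100 = 34.18.

34.18


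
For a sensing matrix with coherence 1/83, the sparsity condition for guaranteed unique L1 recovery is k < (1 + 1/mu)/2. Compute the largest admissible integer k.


1/mu = 83.
1 + 1/mu = 84.
(1 + 1/mu)/2 = 42 is an integer and the inequality is strict, so k_max = 42 - 1 = 41.

41


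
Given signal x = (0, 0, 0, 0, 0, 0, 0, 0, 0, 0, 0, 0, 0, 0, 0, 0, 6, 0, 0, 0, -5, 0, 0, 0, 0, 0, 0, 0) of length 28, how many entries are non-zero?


Non-zero positions: [16, 20].
Sparsity = 2.

2


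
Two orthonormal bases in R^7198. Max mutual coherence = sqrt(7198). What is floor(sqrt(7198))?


84^2 = 7056 <= 7198 < 7225 = 85^2, so 84 <= sqrt(7198) < 85.
floor(sqrt(7198)) = 84.

84


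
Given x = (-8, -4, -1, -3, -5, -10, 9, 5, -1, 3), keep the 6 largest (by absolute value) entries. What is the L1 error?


Sorted |x_i| descending: [10, 9, 8, 5, 5, 4, 3, 3, 1, 1]
Keep top 6: [10, 9, 8, 5, 5, 4]
Tail entries: [3, 3, 1, 1]
L1 error = sum of tail = 8.

8


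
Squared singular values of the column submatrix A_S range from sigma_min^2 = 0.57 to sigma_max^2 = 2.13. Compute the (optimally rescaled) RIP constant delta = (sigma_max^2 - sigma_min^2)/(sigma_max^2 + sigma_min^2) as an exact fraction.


lambda_max - lambda_min = 2.13 - 0.57 = 1.56.
lambda_max + lambda_min = 2.13 + 0.57 = 2.70.
delta = 1.56/2.70 = 156/270 = 26/45.

26/45


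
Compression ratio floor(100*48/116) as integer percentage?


100*m/n = 100*48/116 ≈ 41.3793.
floor = 41.

41


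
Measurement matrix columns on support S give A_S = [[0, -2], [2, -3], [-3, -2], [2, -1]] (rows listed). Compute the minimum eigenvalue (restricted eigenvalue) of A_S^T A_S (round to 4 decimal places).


A_S^T A_S = [[17, -2], [-2, 18]].
trace = 35.
det = 302.
disc = trace^2 - 4*det = 1225 - 4*302 = 17.
sqrt(17) ≈ 4.123106.
lam_min = (35 - sqrt(17))/2 ≈ (35 - 4.123106)/2 = 15.438447 ≈ 15.4384.

15.4384


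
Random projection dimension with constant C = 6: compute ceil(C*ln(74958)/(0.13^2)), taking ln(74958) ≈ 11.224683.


ln(74958) ≈ 11.224683.
eps^2 = 0.13^2 = 0.0169.
C*ln(N)/eps^2 ≈ 6*11.224683/0.0169 ≈ 3985.0946.
m = ceil(3985.0946) = 3986.

3986


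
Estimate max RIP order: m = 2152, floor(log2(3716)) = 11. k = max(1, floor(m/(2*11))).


floor(log2(3716)) = 11.
2*11 = 22.
m/(2*floor(log2(n))) = 2152/22 ≈ 97.8182.
floor = 97.
k = max(1, 97) = 97.

97


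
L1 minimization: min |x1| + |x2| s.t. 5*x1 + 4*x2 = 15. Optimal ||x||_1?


Axis intercepts:
  x1 = 3, x2 = 0: L1 = 3
  x1 = 0, x2 = 15/4: L1 = 15/4
x* = (3, 0)
||x*||_1 = 3.

3


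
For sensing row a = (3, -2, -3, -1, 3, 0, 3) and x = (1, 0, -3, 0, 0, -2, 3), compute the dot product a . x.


Non-zero terms: ['3*1', '-3*-3', '0*-2', '3*3']
Products: [3, 9, 0, 9]
y = sum = 21.

21


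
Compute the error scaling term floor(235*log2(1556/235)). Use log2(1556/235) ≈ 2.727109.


log2(n/k) = log2(1556/235) ≈ 2.727109.
k*log2(n/k) ≈ 235*2.727109 = 640.870615.
floor(640.870615) = 640.

640


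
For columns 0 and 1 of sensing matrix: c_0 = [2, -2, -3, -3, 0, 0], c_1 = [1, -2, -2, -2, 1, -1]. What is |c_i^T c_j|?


Inner product: 2*1 + -2*-2 + -3*-2 + -3*-2 + 0*1 + 0*-1
Products: [2, 4, 6, 6, 0, 0]
Sum = 18.
|dot| = 18.

18


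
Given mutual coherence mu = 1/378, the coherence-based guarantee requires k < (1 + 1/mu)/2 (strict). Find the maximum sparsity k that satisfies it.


1/mu = 378.
1 + 1/mu = 379.
(1 + 1/mu)/2 = 189.5 is not an integer, so k_max = floor(189.5) = 189.

189


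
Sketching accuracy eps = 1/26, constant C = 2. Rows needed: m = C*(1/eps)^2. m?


1/eps = 26.
(1/eps)^2 = 676.
m = 2*676 = 1352.

1352


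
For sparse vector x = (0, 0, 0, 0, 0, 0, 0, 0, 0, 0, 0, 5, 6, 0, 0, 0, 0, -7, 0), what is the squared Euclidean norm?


Non-zero entries: [(11, 5), (12, 6), (17, -7)]
Squares: [25, 36, 49]
||x||_2^2 = sum = 110.

110


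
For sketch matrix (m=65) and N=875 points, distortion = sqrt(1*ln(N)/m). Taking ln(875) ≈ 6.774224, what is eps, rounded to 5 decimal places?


ln(875) ≈ 6.774224.
1*ln(N)/m ≈ 1*6.774224/65 ≈ 0.10421883.
eps = sqrt(0.10421883) ≈ 0.3228294 ≈ 0.32283.

0.32283


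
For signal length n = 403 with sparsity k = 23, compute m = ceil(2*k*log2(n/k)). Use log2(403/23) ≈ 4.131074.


log2(n/k) = log2(403/23) ≈ 4.131074.
2*k*log2(n/k) ≈ 2*23*4.131074 = 190.029404.
m = ceil(190.029404) = 191.

191


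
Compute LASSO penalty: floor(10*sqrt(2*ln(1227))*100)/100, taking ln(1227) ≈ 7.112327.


ln(1227) ≈ 7.112327.
2*ln(n) ≈ 14.224654.
sqrt(2*ln(n)) ≈ sqrt(14.224654) ≈ 3.771559.
lambda ≈ 10*3.771559 = 37.71559.
floor(lambda*100)/100 = 37.71.

37.71


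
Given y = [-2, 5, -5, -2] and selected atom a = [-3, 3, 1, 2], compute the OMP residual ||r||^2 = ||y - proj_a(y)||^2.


a^T a = 23.
a^T y = 12.
coeff = 12/23 = 12/23.
||r||^2 = 1190/23.

1190/23


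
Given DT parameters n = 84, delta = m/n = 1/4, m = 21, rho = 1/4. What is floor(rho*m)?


m = 1/4*84 = 21.
rho = 1/4.
rho*m = 1/4*21 = 5.25.
k = floor(5.25) = 5.

5


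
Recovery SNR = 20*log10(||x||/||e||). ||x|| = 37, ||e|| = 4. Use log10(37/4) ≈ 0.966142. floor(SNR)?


||x||/||e|| = 37/4.
log10(37/4) ≈ 0.966142.
20*log10(||x||/||e||) ≈ 20*0.966142 = 19.32284.
floor(19.32284) = 19.

19


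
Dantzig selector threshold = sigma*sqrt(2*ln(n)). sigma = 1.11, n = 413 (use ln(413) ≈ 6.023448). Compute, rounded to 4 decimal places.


ln(413) ≈ 6.023448.
2*ln(n) ≈ 12.046896.
sqrt(2*ln(n)) ≈ sqrt(12.046896) ≈ 3.470864.
threshold ≈ 1.11*3.470864 = 3.85265904 ≈ 3.8527.

3.8527


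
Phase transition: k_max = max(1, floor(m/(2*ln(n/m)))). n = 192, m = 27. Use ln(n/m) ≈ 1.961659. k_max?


n/m = 192/27 = 64/9.
ln(n/m) ≈ 1.961659.
2*ln(n/m) ≈ 3.923318.
m/(2*ln(n/m)) ≈ 27/3.923318 ≈ 6.8819.
floor = 6.
k_max = max(1, 6) = 6.

6


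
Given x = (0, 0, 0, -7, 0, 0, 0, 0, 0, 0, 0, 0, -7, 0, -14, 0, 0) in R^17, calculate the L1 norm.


Non-zero entries: [(3, -7), (12, -7), (14, -14)]
Absolute values: [7, 7, 14]
||x||_1 = sum = 28.

28


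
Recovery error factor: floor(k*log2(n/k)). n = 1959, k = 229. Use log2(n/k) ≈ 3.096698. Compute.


log2(n/k) = log2(1959/229) ≈ 3.096698.
k*log2(n/k) ≈ 229*3.096698 = 709.143842.
floor(709.143842) = 709.

709


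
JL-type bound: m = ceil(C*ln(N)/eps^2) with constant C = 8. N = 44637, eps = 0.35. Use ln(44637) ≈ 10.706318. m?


ln(44637) ≈ 10.706318.
eps^2 = 0.35^2 = 0.1225.
C*ln(N)/eps^2 ≈ 8*10.706318/0.1225 ≈ 699.1881.
m = ceil(699.1881) = 700.

700


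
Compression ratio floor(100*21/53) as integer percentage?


100*m/n = 100*21/53 ≈ 39.6226.
floor = 39.

39


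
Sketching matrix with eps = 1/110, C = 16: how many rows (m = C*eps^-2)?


1/eps = 110.
(1/eps)^2 = 12100.
m = 16*12100 = 193600.

193600


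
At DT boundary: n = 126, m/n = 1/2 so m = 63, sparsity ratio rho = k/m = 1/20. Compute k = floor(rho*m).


m = 1/2*126 = 63.
rho = 1/20.
rho*m = 1/20*63 = 3.15.
k = floor(3.15) = 3.

3


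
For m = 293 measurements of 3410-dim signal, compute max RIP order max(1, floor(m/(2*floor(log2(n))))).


floor(log2(3410)) = 11.
2*11 = 22.
m/(2*floor(log2(n))) = 293/22 ≈ 13.3182.
floor = 13.
k = max(1, 13) = 13.

13


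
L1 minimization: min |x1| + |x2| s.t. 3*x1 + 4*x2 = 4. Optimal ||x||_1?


Axis intercepts:
  x1 = 4/3, x2 = 0: L1 = 4/3
  x1 = 0, x2 = 1: L1 = 1
x* = (0, 1)
||x*||_1 = 1.

1


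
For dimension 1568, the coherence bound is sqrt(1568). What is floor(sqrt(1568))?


39^2 = 1521 <= 1568 < 1600 = 40^2, so 39 <= sqrt(1568) < 40.
floor(sqrt(1568)) = 39.

39


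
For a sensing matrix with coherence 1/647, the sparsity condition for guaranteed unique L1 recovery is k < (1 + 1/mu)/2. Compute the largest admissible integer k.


1/mu = 647.
1 + 1/mu = 648.
(1 + 1/mu)/2 = 324 is an integer and the inequality is strict, so k_max = 324 - 1 = 323.

323


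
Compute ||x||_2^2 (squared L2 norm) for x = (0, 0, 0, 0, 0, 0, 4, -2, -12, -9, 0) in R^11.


Non-zero entries: [(6, 4), (7, -2), (8, -12), (9, -9)]
Squares: [16, 4, 144, 81]
||x||_2^2 = sum = 245.

245


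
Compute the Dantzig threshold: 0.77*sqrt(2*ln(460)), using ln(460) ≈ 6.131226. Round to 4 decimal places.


ln(460) ≈ 6.131226.
2*ln(n) ≈ 12.262452.
sqrt(2*ln(n)) ≈ sqrt(12.262452) ≈ 3.501778.
threshold ≈ 0.77*3.501778 = 2.69636906 ≈ 2.6964.

2.6964


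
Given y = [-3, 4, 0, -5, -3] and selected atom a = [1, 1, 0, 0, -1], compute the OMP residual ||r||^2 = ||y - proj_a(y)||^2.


a^T a = 3.
a^T y = 4.
coeff = 4/3 = 4/3.
||r||^2 = 161/3.

161/3


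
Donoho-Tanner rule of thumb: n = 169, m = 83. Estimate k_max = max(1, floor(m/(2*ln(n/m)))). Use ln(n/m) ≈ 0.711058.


n/m = 169/83.
ln(n/m) ≈ 0.711058.
2*ln(n/m) ≈ 1.422116.
m/(2*ln(n/m)) ≈ 83/1.422116 ≈ 58.3637.
floor = 58.
k_max = max(1, 58) = 58.

58


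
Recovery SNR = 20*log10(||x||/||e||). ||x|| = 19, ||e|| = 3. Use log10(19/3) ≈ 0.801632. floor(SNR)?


||x||/||e|| = 19/3.
log10(19/3) ≈ 0.801632.
20*log10(||x||/||e||) ≈ 20*0.801632 = 16.03264.
floor(16.03264) = 16.

16
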